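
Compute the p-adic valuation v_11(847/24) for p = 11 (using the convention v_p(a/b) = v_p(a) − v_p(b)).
v_11(847/24) = 2

Factor powers of 11 from the numerator and denominator of the reduced fraction: 847 = 11^2 · 7 and 24 = 11^0 · 24. Apply v_p(a/b) = v_p(a) − v_p(b): v_11(847/24) = 2 − 0 = 2.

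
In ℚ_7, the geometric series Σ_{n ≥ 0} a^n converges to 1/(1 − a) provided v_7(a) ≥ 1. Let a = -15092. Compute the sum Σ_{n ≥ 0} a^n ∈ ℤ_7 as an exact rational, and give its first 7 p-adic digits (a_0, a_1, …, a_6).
Σ a^n = 1/(1 − a) = 1/15093;  first 7 digits = (1, 0, 0, 5, 0, 6, 3)

v_7(a) = 3 ≥ 1, so the series converges in ℤ_7 to 1/(1 − a) = 1/(1 − (-15092)) = 1/15093. Expand this rational in ℤ_7: compute digits iteratively via d_i = x_i mod 7, x_{i+1} = (x_i − d_i)/7. The first 7 digits are (1, 0, 0, 5, 0, 6, 3).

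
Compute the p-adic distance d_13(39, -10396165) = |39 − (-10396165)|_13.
d_13(39, -10396165) = 1/371293

Step 1 — x − y = 39 − (-10396165) = 10396204. Step 2 — v_13(10396204) = 5 (factor: 10396204 = (13^5 · 28); the sign does not affect v_p). Step 3 — |x − y|_13 = 13^{-5} = 1/371293.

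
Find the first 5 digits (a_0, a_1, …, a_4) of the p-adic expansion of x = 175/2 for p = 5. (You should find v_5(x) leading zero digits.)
(a_0, …, a_4) = (0, 0, 1, 3, 2)

v_5(175/2) = 2, so a_0 = ... = a_1 = 0. Factor out: x = 5^2 · u with u = 7/2 a unit in ℤ_5. Expand u iteratively via a_{v+i} = u_i mod 5, u_{i+1} = (u_i − a_{v+i})/5:
  u_0 = 7/2;  a_2 = 1;  u_1 = (u_0 − 1)/5 = 1/2
  u_1 = 1/2;  a_3 = 3;  u_2 = (u_1 − 3)/5 = -1/2
  u_2 = -1/2;  a_4 = 2;  u_3 = (u_2 − 2)/5 = -1/2
Digits: (0, 0, 1, 3, 2).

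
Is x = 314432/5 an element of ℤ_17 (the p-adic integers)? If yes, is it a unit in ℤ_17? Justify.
x ∈ ℤ_17 but not a unit; v_17(x) = 3 > 0

ℤ_17 = {x ∈ ℚ_17 : v_17(x) ≥ 0} and ℤ_17^× = {x ∈ ℤ_17 : v_17(x) = 0}. Here v_17(314432/5) = v_17(num) − v_17(den) = 3; compare against these criteria.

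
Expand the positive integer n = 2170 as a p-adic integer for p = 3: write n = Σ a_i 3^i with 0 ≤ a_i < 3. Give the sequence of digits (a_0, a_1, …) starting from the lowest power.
(a_0, a_1, …) = (1, 0, 1, 2, 2, 2, 2)

Repeated division by 3 gives the digits low-to-high: 2170 = 1 + 1·3^2 + 2·3^3 + 2·3^4 + 2·3^5 + 2·3^6. Digit sequence: (1, 0, 1, 2, 2, 2, 2).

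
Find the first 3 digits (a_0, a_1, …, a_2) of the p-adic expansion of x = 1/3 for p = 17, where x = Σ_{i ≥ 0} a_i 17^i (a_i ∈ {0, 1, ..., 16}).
(a_0, …, a_2) = (6, 11, 5)

v_17(1/3) = 0 (numerator and denominator both coprime to 17), so x ∈ ℤ_17^×. Compute digits iteratively via a_i = x_i mod 17, x_{i+1} = (x_i − a_i)/17, with x_0 = x:
  x_0 = 1/3;  a_0 = 6;  x_1 = (x_0 − 6)/17 = -1/3
  x_1 = -1/3;  a_1 = 11;  x_2 = (x_1 − 11)/17 = -2/3
  x_2 = -2/3;  a_2 = 5;  x_3 = (x_2 − 5)/17 = -1/3
Digits: (6, 11, 5).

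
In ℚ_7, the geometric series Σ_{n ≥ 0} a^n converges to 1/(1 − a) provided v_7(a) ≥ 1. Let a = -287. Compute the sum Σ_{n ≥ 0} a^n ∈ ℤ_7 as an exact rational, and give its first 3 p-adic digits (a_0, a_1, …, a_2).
Σ a^n = 1/(1 − a) = 1/288;  first 3 digits = (1, 1, 2)

v_7(a) = 1 ≥ 1, so the series converges in ℤ_7 to 1/(1 − a) = 1/(1 − (-287)) = 1/288. Expand this rational in ℤ_7: compute digits iteratively via d_i = x_i mod 7, x_{i+1} = (x_i − d_i)/7. The first 3 digits are (1, 1, 2).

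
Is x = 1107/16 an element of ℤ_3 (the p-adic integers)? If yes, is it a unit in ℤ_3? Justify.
x ∈ ℤ_3 but not a unit; v_3(x) = 3 > 0

ℤ_3 = {x ∈ ℚ_3 : v_3(x) ≥ 0} and ℤ_3^× = {x ∈ ℤ_3 : v_3(x) = 0}. Here v_3(1107/16) = v_3(num) − v_3(den) = 3; compare against these criteria.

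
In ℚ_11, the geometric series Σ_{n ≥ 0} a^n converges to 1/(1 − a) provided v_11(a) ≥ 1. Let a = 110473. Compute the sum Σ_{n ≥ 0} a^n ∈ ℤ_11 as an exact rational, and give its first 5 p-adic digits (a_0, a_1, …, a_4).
Σ a^n = 1/(1 − a) = -1/110472;  first 5 digits = (1, 0, 0, 6, 7)

v_11(a) = 3 ≥ 1, so the series converges in ℤ_11 to 1/(1 − a) = 1/(1 − 110473) = -1/110472. Expand this rational in ℤ_11: compute digits iteratively via d_i = x_i mod 11, x_{i+1} = (x_i − d_i)/11. The first 5 digits are (1, 0, 0, 6, 7).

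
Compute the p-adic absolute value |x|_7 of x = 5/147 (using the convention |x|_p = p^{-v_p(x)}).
|5/147|_7 = 49

Step 1 — compute v_7(x) by factoring powers of 7 out of the numerator and denominator: v_7(5/147) = -2. Step 2 — apply |x|_p = p^{-v_p(x)} = 7^{2} = 49.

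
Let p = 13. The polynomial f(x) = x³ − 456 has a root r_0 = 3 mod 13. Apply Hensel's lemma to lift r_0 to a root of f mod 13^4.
r_3 = 7023 (mod 28561)

Hensel: r_{i+1} = r_i − f(r_i)/f′(r_i) mod 13^{i+2}, where f′(x) = 3x². Iterate:
  r_0 = 3 (mod 13)
  r_1 = 94 (mod 169)
  r_2 = 432 (mod 2197)
  r_3 = 7023 (mod 28561)
Final: r = 7023 with f(r) ≡ 0 mod 13^4.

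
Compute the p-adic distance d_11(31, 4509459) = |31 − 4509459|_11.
d_11(31, 4509459) = 1/161051

Step 1 — x − y = 31 − 4509459 = -4509428. Step 2 — v_11(-4509428) = 5 (factor: -4509428 = −(11^5 · 28); the sign does not affect v_p). Step 3 — |x − y|_11 = 11^{-5} = 1/161051.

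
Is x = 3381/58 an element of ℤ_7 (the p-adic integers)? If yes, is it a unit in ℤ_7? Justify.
x ∈ ℤ_7 but not a unit; v_7(x) = 2 > 0

ℤ_7 = {x ∈ ℚ_7 : v_7(x) ≥ 0} and ℤ_7^× = {x ∈ ℤ_7 : v_7(x) = 0}. Here v_7(3381/58) = v_7(num) − v_7(den) = 2; compare against these criteria.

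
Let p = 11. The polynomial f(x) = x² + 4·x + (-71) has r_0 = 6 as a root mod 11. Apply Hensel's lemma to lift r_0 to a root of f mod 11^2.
r_1 = 105 (mod 121)

Hensel: r_{i+1} = r_i − f(r_i)·(f′(r_i))^{-1} mod 11^{i+2}, f′(x) = 2x + 4. Iterate:
  r_0 = 6 (mod 11)
  r_1 = 105 (mod 121)
Final: r = 105 satisfies f(r) ≡ 0 mod 11^2.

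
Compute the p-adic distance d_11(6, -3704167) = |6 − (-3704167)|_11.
d_11(6, -3704167) = 1/161051

Step 1 — x − y = 6 − (-3704167) = 3704173. Step 2 — v_11(3704173) = 5 (factor: 3704173 = (11^5 · 23); the sign does not affect v_p). Step 3 — |x − y|_11 = 11^{-5} = 1/161051.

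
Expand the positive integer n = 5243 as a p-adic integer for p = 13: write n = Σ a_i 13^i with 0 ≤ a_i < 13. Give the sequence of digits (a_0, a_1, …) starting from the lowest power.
(a_0, a_1, …) = (4, 0, 5, 2)

Repeated division by 13 gives the digits low-to-high: 5243 = 4 + 5·13^2 + 2·13^3. Digit sequence: (4, 0, 5, 2).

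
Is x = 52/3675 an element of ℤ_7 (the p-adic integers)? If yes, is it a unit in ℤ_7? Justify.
x ∉ ℤ_7 (v_7(x) = -2 < 0)

ℤ_7 = {x ∈ ℚ_7 : v_7(x) ≥ 0} and ℤ_7^× = {x ∈ ℤ_7 : v_7(x) = 0}. Here v_7(52/3675) = v_7(num) − v_7(den) = -2; compare against these criteria.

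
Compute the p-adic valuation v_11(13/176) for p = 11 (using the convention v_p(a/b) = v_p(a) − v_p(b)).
v_11(13/176) = -1

Factor powers of 11 from the numerator and denominator of the reduced fraction: 13 = 11^0 · 13 and 176 = 11^1 · 16. Apply v_p(a/b) = v_p(a) − v_p(b): v_11(13/176) = 0 − 1 = -1.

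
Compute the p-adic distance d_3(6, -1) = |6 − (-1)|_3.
d_3(6, -1) = 1

Step 1 — x − y = 6 − (-1) = 7. Step 2 — v_3(7) = 0 (factor: 7 = (3^0 · 7); the sign does not affect v_p). Step 3 — |x − y|_3 = 3^{0} = 1.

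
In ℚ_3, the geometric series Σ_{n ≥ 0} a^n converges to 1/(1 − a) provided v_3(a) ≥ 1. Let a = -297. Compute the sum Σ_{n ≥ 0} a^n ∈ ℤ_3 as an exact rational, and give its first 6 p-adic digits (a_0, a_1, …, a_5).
Σ a^n = 1/(1 − a) = 1/298;  first 6 digits = (1, 0, 0, 1, 2, 1)

v_3(a) = 3 ≥ 1, so the series converges in ℤ_3 to 1/(1 − a) = 1/(1 − (-297)) = 1/298. Expand this rational in ℤ_3: compute digits iteratively via d_i = x_i mod 3, x_{i+1} = (x_i − d_i)/3. The first 6 digits are (1, 0, 0, 1, 2, 1).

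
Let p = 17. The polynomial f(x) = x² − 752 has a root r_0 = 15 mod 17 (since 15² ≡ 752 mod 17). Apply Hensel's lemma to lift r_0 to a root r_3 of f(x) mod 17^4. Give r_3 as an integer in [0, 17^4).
r_3 = 36803 (mod 83521)

Hensel's recurrence: r_{i+1} = r_i − f(r_i)·(f′(r_i))^{-1} mod 17^{i+2}, with f′(x) = 2x. Iterate:
  r_0 = 15 (mod 17)
  r_1 = 100 (mod 289)
  r_2 = 2412 (mod 4913)
  r_3 = 36803 (mod 83521)
Final: r_3 = 36803, and one checks f(r_3) ≡ 0 mod 17^4.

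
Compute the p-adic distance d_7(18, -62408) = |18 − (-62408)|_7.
d_7(18, -62408) = 1/2401

Step 1 — x − y = 18 − (-62408) = 62426. Step 2 — v_7(62426) = 4 (factor: 62426 = (7^4 · 26); the sign does not affect v_p). Step 3 — |x − y|_7 = 7^{-4} = 1/2401.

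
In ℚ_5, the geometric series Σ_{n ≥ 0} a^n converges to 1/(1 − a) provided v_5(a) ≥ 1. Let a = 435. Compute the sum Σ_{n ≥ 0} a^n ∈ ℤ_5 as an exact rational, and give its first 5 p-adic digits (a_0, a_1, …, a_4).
Σ a^n = 1/(1 − a) = -1/434;  first 5 digits = (1, 2, 1, 0, 0)

v_5(a) = 1 ≥ 1, so the series converges in ℤ_5 to 1/(1 − a) = 1/(1 − 435) = -1/434. Expand this rational in ℤ_5: compute digits iteratively via d_i = x_i mod 5, x_{i+1} = (x_i − d_i)/5. The first 5 digits are (1, 2, 1, 0, 0).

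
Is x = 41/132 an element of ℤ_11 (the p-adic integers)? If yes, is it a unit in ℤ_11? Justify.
x ∉ ℤ_11 (v_11(x) = -1 < 0)

ℤ_11 = {x ∈ ℚ_11 : v_11(x) ≥ 0} and ℤ_11^× = {x ∈ ℤ_11 : v_11(x) = 0}. Here v_11(41/132) = v_11(num) − v_11(den) = -1; compare against these criteria.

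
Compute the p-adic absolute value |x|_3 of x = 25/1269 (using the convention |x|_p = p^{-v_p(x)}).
|25/1269|_3 = 27

Step 1 — compute v_3(x) by factoring powers of 3 out of the numerator and denominator: v_3(25/1269) = -3. Step 2 — apply |x|_p = p^{-v_p(x)} = 3^{3} = 27.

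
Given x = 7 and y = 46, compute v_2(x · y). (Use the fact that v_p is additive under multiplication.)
v_2(322) = 1

v_p(x) = 0 (factor: 7 = 2^0 · 7); v_p(y) = 1 (factor: 46 = 2^1 · 23). Additivity: v_p(xy) = v_p(x) + v_p(y) = 0 + 1 = 1. (Direct check: xy = 322 = 2^1 · (161).)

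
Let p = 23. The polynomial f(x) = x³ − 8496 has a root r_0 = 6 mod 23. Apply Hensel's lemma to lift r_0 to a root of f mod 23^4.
r_3 = 165836 (mod 279841)

Hensel: r_{i+1} = r_i − f(r_i)/f′(r_i) mod 23^{i+2}, where f′(x) = 3x². Iterate:
  r_0 = 6 (mod 23)
  r_1 = 259 (mod 529)
  r_2 = 7665 (mod 12167)
  r_3 = 165836 (mod 279841)
Final: r = 165836 with f(r) ≡ 0 mod 23^4.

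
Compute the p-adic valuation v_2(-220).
v_2(-220) = 2

v_2(n) is the largest exponent k such that 2^k divides n. Factor out: -220 = -2^2 · 55. (Sign doesn't affect v_p.) So v_2(-220) = 2.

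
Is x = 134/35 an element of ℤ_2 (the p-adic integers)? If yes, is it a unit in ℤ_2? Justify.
x ∈ ℤ_2 but not a unit; v_2(x) = 1 > 0

ℤ_2 = {x ∈ ℚ_2 : v_2(x) ≥ 0} and ℤ_2^× = {x ∈ ℤ_2 : v_2(x) = 0}. Here v_2(134/35) = v_2(num) − v_2(den) = 1; compare against these criteria.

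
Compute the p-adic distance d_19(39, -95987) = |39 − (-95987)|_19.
d_19(39, -95987) = 1/6859

Step 1 — x − y = 39 − (-95987) = 96026. Step 2 — v_19(96026) = 3 (factor: 96026 = (19^3 · 14); the sign does not affect v_p). Step 3 — |x − y|_19 = 19^{-3} = 1/6859.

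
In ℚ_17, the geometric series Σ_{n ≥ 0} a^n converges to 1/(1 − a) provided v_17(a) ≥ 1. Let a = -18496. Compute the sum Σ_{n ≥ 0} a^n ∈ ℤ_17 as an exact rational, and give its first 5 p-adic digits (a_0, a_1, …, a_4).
Σ a^n = 1/(1 − a) = 1/18497;  first 5 digits = (1, 0, 4, 13, 15)

v_17(a) = 2 ≥ 1, so the series converges in ℤ_17 to 1/(1 − a) = 1/(1 − (-18496)) = 1/18497. Expand this rational in ℤ_17: compute digits iteratively via d_i = x_i mod 17, x_{i+1} = (x_i − d_i)/17. The first 5 digits are (1, 0, 4, 13, 15).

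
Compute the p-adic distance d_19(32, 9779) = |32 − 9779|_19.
d_19(32, 9779) = 1/361

Step 1 — x − y = 32 − 9779 = -9747. Step 2 — v_19(-9747) = 2 (factor: -9747 = −(19^2 · 27); the sign does not affect v_p). Step 3 — |x − y|_19 = 19^{-2} = 1/361.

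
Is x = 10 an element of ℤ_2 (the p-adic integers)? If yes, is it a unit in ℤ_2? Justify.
x ∈ ℤ_2 but not a unit; v_2(x) = 1 > 0

ℤ_2 = {x ∈ ℚ_2 : v_2(x) ≥ 0} and ℤ_2^× = {x ∈ ℤ_2 : v_2(x) = 0}. Here v_2(10) = v_2(num) − v_2(den) = 1; compare against these criteria.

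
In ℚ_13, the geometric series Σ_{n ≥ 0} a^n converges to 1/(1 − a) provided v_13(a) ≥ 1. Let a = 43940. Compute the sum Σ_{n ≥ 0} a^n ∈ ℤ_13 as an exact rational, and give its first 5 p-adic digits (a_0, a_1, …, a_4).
Σ a^n = 1/(1 − a) = -1/43939;  first 5 digits = (1, 0, 0, 7, 1)

v_13(a) = 3 ≥ 1, so the series converges in ℤ_13 to 1/(1 − a) = 1/(1 − 43940) = -1/43939. Expand this rational in ℤ_13: compute digits iteratively via d_i = x_i mod 13, x_{i+1} = (x_i − d_i)/13. The first 5 digits are (1, 0, 0, 7, 1).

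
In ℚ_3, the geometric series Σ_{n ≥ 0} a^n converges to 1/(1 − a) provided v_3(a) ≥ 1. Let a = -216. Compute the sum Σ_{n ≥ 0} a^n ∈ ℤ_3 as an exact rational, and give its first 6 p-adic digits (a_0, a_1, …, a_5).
Σ a^n = 1/(1 − a) = 1/217;  first 6 digits = (1, 0, 0, 1, 0, 2)

v_3(a) = 3 ≥ 1, so the series converges in ℤ_3 to 1/(1 − a) = 1/(1 − (-216)) = 1/217. Expand this rational in ℤ_3: compute digits iteratively via d_i = x_i mod 3, x_{i+1} = (x_i − d_i)/3. The first 6 digits are (1, 0, 0, 1, 0, 2).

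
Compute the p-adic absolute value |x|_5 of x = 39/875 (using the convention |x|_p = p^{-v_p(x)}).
|39/875|_5 = 125

Step 1 — compute v_5(x) by factoring powers of 5 out of the numerator and denominator: v_5(39/875) = -3. Step 2 — apply |x|_p = p^{-v_p(x)} = 5^{3} = 125.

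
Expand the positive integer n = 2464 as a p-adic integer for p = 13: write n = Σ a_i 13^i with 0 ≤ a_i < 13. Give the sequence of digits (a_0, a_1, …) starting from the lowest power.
(a_0, a_1, …) = (7, 7, 1, 1)

Repeated division by 13 gives the digits low-to-high: 2464 = 7 + 7·13^1 + 1·13^2 + 1·13^3. Digit sequence: (7, 7, 1, 1).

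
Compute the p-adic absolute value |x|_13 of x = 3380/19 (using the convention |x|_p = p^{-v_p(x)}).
|3380/19|_13 = 1/169

Step 1 — compute v_13(x) by factoring powers of 13 out of the numerator and denominator: v_13(3380/19) = 2. Step 2 — apply |x|_p = p^{-v_p(x)} = 13^{-2} = 1/169.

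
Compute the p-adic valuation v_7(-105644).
v_7(-105644) = 4

v_7(n) is the largest exponent k such that 7^k divides n. Factor out: -105644 = -7^4 · 44. (Sign doesn't affect v_p.) So v_7(-105644) = 4.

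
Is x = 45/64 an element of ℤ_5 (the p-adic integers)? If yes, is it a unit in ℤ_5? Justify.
x ∈ ℤ_5 but not a unit; v_5(x) = 1 > 0

ℤ_5 = {x ∈ ℚ_5 : v_5(x) ≥ 0} and ℤ_5^× = {x ∈ ℤ_5 : v_5(x) = 0}. Here v_5(45/64) = v_5(num) − v_5(den) = 1; compare against these criteria.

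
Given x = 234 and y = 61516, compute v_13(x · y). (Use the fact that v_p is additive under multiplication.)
v_13(14394744) = 4

v_p(x) = 1 (factor: 234 = 13^1 · 18); v_p(y) = 3 (factor: 61516 = 13^3 · 28). Additivity: v_p(xy) = v_p(x) + v_p(y) = 1 + 3 = 4. (Direct check: xy = 14394744 = 13^4 · (504).)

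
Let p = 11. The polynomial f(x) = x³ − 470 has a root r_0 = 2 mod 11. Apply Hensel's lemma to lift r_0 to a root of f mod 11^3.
r_2 = 464 (mod 1331)

Hensel: r_{i+1} = r_i − f(r_i)/f′(r_i) mod 11^{i+2}, where f′(x) = 3x². Iterate:
  r_0 = 2 (mod 11)
  r_1 = 101 (mod 121)
  r_2 = 464 (mod 1331)
Final: r = 464 with f(r) ≡ 0 mod 11^3.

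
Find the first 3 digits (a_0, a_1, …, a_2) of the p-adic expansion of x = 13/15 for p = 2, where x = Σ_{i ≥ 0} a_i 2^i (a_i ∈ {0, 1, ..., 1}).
(a_0, …, a_2) = (1, 1, 0)

v_2(13/15) = 0 (numerator and denominator both coprime to 2), so x ∈ ℤ_2^×. Compute digits iteratively via a_i = x_i mod 2, x_{i+1} = (x_i − a_i)/2, with x_0 = x:
  x_0 = 13/15;  a_0 = 1;  x_1 = (x_0 − 1)/2 = -1/15
  x_1 = -1/15;  a_1 = 1;  x_2 = (x_1 − 1)/2 = -8/15
  x_2 = -8/15;  a_2 = 0;  x_3 = (x_2 − 0)/2 = -4/15
Digits: (1, 1, 0).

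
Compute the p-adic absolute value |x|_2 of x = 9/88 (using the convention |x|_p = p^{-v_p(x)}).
|9/88|_2 = 8

Step 1 — compute v_2(x) by factoring powers of 2 out of the numerator and denominator: v_2(9/88) = -3. Step 2 — apply |x|_p = p^{-v_p(x)} = 2^{3} = 8.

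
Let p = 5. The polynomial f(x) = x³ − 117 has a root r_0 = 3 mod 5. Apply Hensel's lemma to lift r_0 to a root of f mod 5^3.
r_2 = 123 (mod 125)

Hensel: r_{i+1} = r_i − f(r_i)/f′(r_i) mod 5^{i+2}, where f′(x) = 3x². Iterate:
  r_0 = 3 (mod 5)
  r_1 = 23 (mod 25)
  r_2 = 123 (mod 125)
Final: r = 123 with f(r) ≡ 0 mod 5^3.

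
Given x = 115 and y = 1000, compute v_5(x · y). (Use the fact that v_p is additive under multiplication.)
v_5(115000) = 4

v_p(x) = 1 (factor: 115 = 5^1 · 23); v_p(y) = 3 (factor: 1000 = 5^3 · 8). Additivity: v_p(xy) = v_p(x) + v_p(y) = 1 + 3 = 4. (Direct check: xy = 115000 = 5^4 · (184).)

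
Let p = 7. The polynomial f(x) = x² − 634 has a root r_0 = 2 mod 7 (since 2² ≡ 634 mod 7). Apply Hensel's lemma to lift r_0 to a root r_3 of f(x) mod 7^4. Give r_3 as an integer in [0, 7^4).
r_3 = 968 (mod 2401)

Hensel's recurrence: r_{i+1} = r_i − f(r_i)·(f′(r_i))^{-1} mod 7^{i+2}, with f′(x) = 2x. Iterate:
  r_0 = 2 (mod 7)
  r_1 = 37 (mod 49)
  r_2 = 282 (mod 343)
  r_3 = 968 (mod 2401)
Final: r_3 = 968, and one checks f(r_3) ≡ 0 mod 7^4.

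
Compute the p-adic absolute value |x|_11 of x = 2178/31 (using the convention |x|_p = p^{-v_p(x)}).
|2178/31|_11 = 1/121

Step 1 — compute v_11(x) by factoring powers of 11 out of the numerator and denominator: v_11(2178/31) = 2. Step 2 — apply |x|_p = p^{-v_p(x)} = 11^{-2} = 1/121.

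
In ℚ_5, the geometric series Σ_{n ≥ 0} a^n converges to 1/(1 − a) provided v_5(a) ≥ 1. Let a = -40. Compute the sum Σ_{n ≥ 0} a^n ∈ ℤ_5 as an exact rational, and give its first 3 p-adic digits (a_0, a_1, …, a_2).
Σ a^n = 1/(1 − a) = 1/41;  first 3 digits = (1, 2, 2)

v_5(a) = 1 ≥ 1, so the series converges in ℤ_5 to 1/(1 − a) = 1/(1 − (-40)) = 1/41. Expand this rational in ℤ_5: compute digits iteratively via d_i = x_i mod 5, x_{i+1} = (x_i − d_i)/5. The first 3 digits are (1, 2, 2).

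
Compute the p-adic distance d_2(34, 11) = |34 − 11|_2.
d_2(34, 11) = 1

Step 1 — x − y = 34 − 11 = 23. Step 2 — v_2(23) = 0 (factor: 23 = (2^0 · 23); the sign does not affect v_p). Step 3 — |x − y|_2 = 2^{0} = 1.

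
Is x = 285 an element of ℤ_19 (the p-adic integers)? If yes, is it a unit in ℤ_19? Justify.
x ∈ ℤ_19 but not a unit; v_19(x) = 1 > 0

ℤ_19 = {x ∈ ℚ_19 : v_19(x) ≥ 0} and ℤ_19^× = {x ∈ ℤ_19 : v_19(x) = 0}. Here v_19(285) = v_19(num) − v_19(den) = 1; compare against these criteria.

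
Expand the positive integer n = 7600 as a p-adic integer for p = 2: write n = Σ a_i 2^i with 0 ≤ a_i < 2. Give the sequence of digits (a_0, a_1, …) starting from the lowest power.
(a_0, a_1, …) = (0, 0, 0, 0, 1, 1, 0, 1, 1, 0, 1, 1, 1)

Repeated division by 2 gives the digits low-to-high: 7600 = 1·2^4 + 1·2^5 + 1·2^7 + 1·2^8 + 1·2^10 + 1·2^11 + 1·2^12. Digit sequence: (0, 0, 0, 0, 1, 1, 0, 1, 1, 0, 1, 1, 1).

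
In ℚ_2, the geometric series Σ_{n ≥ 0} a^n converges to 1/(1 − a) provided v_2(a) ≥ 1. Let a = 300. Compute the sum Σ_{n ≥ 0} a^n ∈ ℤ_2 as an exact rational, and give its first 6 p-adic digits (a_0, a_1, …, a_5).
Σ a^n = 1/(1 − a) = -1/299;  first 6 digits = (1, 0, 1, 1, 1, 1)

v_2(a) = 2 ≥ 1, so the series converges in ℤ_2 to 1/(1 − a) = 1/(1 − 300) = -1/299. Expand this rational in ℤ_2: compute digits iteratively via d_i = x_i mod 2, x_{i+1} = (x_i − d_i)/2. The first 6 digits are (1, 0, 1, 1, 1, 1).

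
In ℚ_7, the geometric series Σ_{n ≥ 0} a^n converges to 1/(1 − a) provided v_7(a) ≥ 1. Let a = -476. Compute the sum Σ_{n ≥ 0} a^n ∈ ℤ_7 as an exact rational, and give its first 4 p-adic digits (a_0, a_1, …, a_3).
Σ a^n = 1/(1 − a) = 1/477;  first 4 digits = (1, 2, 1, 2)

v_7(a) = 1 ≥ 1, so the series converges in ℤ_7 to 1/(1 − a) = 1/(1 − (-476)) = 1/477. Expand this rational in ℤ_7: compute digits iteratively via d_i = x_i mod 7, x_{i+1} = (x_i − d_i)/7. The first 4 digits are (1, 2, 1, 2).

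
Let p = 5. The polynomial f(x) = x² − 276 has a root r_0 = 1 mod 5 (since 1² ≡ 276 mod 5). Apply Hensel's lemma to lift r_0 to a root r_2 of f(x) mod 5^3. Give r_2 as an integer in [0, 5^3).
r_2 = 76 (mod 125)

Hensel's recurrence: r_{i+1} = r_i − f(r_i)·(f′(r_i))^{-1} mod 5^{i+2}, with f′(x) = 2x. Iterate:
  r_0 = 1 (mod 5)
  r_1 = 1 (mod 25)
  r_2 = 76 (mod 125)
Final: r_2 = 76, and one checks f(r_2) ≡ 0 mod 5^3.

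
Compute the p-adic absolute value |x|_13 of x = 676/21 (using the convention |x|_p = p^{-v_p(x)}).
|676/21|_13 = 1/169

Step 1 — compute v_13(x) by factoring powers of 13 out of the numerator and denominator: v_13(676/21) = 2. Step 2 — apply |x|_p = p^{-v_p(x)} = 13^{-2} = 1/169.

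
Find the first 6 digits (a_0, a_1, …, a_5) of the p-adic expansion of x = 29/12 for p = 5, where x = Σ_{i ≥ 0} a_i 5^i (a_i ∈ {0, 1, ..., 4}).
(a_0, …, a_5) = (2, 3, 4, 2, 4, 2)

v_5(29/12) = 0 (numerator and denominator both coprime to 5), so x ∈ ℤ_5^×. Compute digits iteratively via a_i = x_i mod 5, x_{i+1} = (x_i − a_i)/5, with x_0 = x:
  x_0 = 29/12;  a_0 = 2;  x_1 = (x_0 − 2)/5 = 1/12
  x_1 = 1/12;  a_1 = 3;  x_2 = (x_1 − 3)/5 = -7/12
  x_2 = -7/12;  a_2 = 4;  x_3 = (x_2 − 4)/5 = -11/12
  x_3 = -11/12;  a_3 = 2;  x_4 = (x_3 − 2)/5 = -7/12
  x_4 = -7/12;  a_4 = 4;  x_5 = (x_4 − 4)/5 = -11/12
  x_5 = -11/12;  a_5 = 2;  x_6 = (x_5 − 2)/5 = -7/12
Digits: (2, 3, 4, 2, 4, 2).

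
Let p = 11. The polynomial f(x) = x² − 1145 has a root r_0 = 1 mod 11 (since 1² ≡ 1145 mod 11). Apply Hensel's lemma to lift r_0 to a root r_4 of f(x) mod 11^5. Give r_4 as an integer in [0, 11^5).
r_4 = 45948 (mod 161051)

Hensel's recurrence: r_{i+1} = r_i − f(r_i)·(f′(r_i))^{-1} mod 11^{i+2}, with f′(x) = 2x. Iterate:
  r_0 = 1 (mod 11)
  r_1 = 89 (mod 121)
  r_2 = 694 (mod 1331)
  r_3 = 2025 (mod 14641)
  r_4 = 45948 (mod 161051)
Final: r_4 = 45948, and one checks f(r_4) ≡ 0 mod 11^5.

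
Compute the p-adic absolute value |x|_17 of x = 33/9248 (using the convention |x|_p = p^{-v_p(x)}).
|33/9248|_17 = 289

Step 1 — compute v_17(x) by factoring powers of 17 out of the numerator and denominator: v_17(33/9248) = -2. Step 2 — apply |x|_p = p^{-v_p(x)} = 17^{2} = 289.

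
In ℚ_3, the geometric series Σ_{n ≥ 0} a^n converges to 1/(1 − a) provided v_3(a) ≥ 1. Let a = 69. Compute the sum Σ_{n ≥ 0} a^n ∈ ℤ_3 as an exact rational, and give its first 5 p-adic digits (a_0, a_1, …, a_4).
Σ a^n = 1/(1 − a) = -1/68;  first 5 digits = (1, 2, 2, 0, 0)

v_3(a) = 1 ≥ 1, so the series converges in ℤ_3 to 1/(1 − a) = 1/(1 − 69) = -1/68. Expand this rational in ℤ_3: compute digits iteratively via d_i = x_i mod 3, x_{i+1} = (x_i − d_i)/3. The first 5 digits are (1, 2, 2, 0, 0).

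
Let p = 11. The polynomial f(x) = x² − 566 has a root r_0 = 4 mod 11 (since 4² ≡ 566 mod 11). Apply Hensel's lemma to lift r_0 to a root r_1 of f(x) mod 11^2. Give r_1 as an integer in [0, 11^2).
r_1 = 103 (mod 121)

Hensel's recurrence: r_{i+1} = r_i − f(r_i)·(f′(r_i))^{-1} mod 11^{i+2}, with f′(x) = 2x. Iterate:
  r_0 = 4 (mod 11)
  r_1 = 103 (mod 121)
Final: r_1 = 103, and one checks f(r_1) ≡ 0 mod 11^2.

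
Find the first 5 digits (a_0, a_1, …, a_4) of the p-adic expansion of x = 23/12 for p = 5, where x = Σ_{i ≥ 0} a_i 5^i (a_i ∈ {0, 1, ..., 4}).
(a_0, …, a_4) = (4, 0, 2, 0, 2)

v_5(23/12) = 0 (numerator and denominator both coprime to 5), so x ∈ ℤ_5^×. Compute digits iteratively via a_i = x_i mod 5, x_{i+1} = (x_i − a_i)/5, with x_0 = x:
  x_0 = 23/12;  a_0 = 4;  x_1 = (x_0 − 4)/5 = -5/12
  x_1 = -5/12;  a_1 = 0;  x_2 = (x_1 − 0)/5 = -1/12
  x_2 = -1/12;  a_2 = 2;  x_3 = (x_2 − 2)/5 = -5/12
  x_3 = -5/12;  a_3 = 0;  x_4 = (x_3 − 0)/5 = -1/12
  x_4 = -1/12;  a_4 = 2;  x_5 = (x_4 − 2)/5 = -5/12
Digits: (4, 0, 2, 0, 2).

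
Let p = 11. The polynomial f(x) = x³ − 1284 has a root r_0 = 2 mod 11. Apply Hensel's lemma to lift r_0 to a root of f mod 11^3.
r_2 = 1036 (mod 1331)

Hensel: r_{i+1} = r_i − f(r_i)/f′(r_i) mod 11^{i+2}, where f′(x) = 3x². Iterate:
  r_0 = 2 (mod 11)
  r_1 = 68 (mod 121)
  r_2 = 1036 (mod 1331)
Final: r = 1036 with f(r) ≡ 0 mod 11^3.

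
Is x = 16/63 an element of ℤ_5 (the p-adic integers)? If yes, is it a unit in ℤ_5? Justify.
x ∈ ℤ_5^× (unit); v_5(x) = 0

ℤ_5 = {x ∈ ℚ_5 : v_5(x) ≥ 0} and ℤ_5^× = {x ∈ ℤ_5 : v_5(x) = 0}. Here v_5(16/63) = v_5(num) − v_5(den) = 0; compare against these criteria.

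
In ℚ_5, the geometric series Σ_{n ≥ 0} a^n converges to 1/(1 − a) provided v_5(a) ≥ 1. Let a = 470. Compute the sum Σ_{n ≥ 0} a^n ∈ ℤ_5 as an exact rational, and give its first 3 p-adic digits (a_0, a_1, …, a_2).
Σ a^n = 1/(1 − a) = -1/469;  first 3 digits = (1, 4, 4)

v_5(a) = 1 ≥ 1, so the series converges in ℤ_5 to 1/(1 − a) = 1/(1 − 470) = -1/469. Expand this rational in ℤ_5: compute digits iteratively via d_i = x_i mod 5, x_{i+1} = (x_i − d_i)/5. The first 3 digits are (1, 4, 4).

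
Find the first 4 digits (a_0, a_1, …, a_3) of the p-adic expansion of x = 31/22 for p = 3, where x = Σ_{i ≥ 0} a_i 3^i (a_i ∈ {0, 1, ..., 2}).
(a_0, …, a_3) = (1, 0, 1, 2)

v_3(31/22) = 0 (numerator and denominator both coprime to 3), so x ∈ ℤ_3^×. Compute digits iteratively via a_i = x_i mod 3, x_{i+1} = (x_i − a_i)/3, with x_0 = x:
  x_0 = 31/22;  a_0 = 1;  x_1 = (x_0 − 1)/3 = 3/22
  x_1 = 3/22;  a_1 = 0;  x_2 = (x_1 − 0)/3 = 1/22
  x_2 = 1/22;  a_2 = 1;  x_3 = (x_2 − 1)/3 = -7/22
  x_3 = -7/22;  a_3 = 2;  x_4 = (x_3 − 2)/3 = -17/22
Digits: (1, 0, 1, 2).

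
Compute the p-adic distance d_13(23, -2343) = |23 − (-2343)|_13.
d_13(23, -2343) = 1/169

Step 1 — x − y = 23 − (-2343) = 2366. Step 2 — v_13(2366) = 2 (factor: 2366 = (13^2 · 14); the sign does not affect v_p). Step 3 — |x − y|_13 = 13^{-2} = 1/169.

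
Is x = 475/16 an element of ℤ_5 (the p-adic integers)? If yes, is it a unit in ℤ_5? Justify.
x ∈ ℤ_5 but not a unit; v_5(x) = 2 > 0

ℤ_5 = {x ∈ ℚ_5 : v_5(x) ≥ 0} and ℤ_5^× = {x ∈ ℤ_5 : v_5(x) = 0}. Here v_5(475/16) = v_5(num) − v_5(den) = 2; compare against these criteria.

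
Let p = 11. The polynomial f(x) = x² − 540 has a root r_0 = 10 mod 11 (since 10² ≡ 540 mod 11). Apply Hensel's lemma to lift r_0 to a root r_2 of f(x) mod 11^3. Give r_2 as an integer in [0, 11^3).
r_2 = 274 (mod 1331)

Hensel's recurrence: r_{i+1} = r_i − f(r_i)·(f′(r_i))^{-1} mod 11^{i+2}, with f′(x) = 2x. Iterate:
  r_0 = 10 (mod 11)
  r_1 = 32 (mod 121)
  r_2 = 274 (mod 1331)
Final: r_2 = 274, and one checks f(r_2) ≡ 0 mod 11^3.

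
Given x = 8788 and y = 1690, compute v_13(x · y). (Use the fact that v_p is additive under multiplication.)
v_13(14851720) = 5

v_p(x) = 3 (factor: 8788 = 13^3 · 4); v_p(y) = 2 (factor: 1690 = 13^2 · 10). Additivity: v_p(xy) = v_p(x) + v_p(y) = 3 + 2 = 5. (Direct check: xy = 14851720 = 13^5 · (40).)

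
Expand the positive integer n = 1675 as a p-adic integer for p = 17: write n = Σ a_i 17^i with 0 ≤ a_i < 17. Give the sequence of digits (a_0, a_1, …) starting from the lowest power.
(a_0, a_1, …) = (9, 13, 5)

Repeated division by 17 gives the digits low-to-high: 1675 = 9 + 13·17^1 + 5·17^2. Digit sequence: (9, 13, 5).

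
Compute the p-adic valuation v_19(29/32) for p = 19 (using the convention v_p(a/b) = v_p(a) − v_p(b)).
v_19(29/32) = 0

Factor powers of 19 from the numerator and denominator of the reduced fraction: 29 = 19^0 · 29 and 32 = 19^0 · 32. Apply v_p(a/b) = v_p(a) − v_p(b): v_19(29/32) = 0 − 0 = 0.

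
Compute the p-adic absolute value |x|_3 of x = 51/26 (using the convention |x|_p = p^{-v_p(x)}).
|51/26|_3 = 1/3

Step 1 — compute v_3(x) by factoring powers of 3 out of the numerator and denominator: v_3(51/26) = 1. Step 2 — apply |x|_p = p^{-v_p(x)} = 3^{-1} = 1/3.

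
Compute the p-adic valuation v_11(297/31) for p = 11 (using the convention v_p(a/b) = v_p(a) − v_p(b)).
v_11(297/31) = 1

Factor powers of 11 from the numerator and denominator of the reduced fraction: 297 = 11^1 · 27 and 31 = 11^0 · 31. Apply v_p(a/b) = v_p(a) − v_p(b): v_11(297/31) = 1 − 0 = 1.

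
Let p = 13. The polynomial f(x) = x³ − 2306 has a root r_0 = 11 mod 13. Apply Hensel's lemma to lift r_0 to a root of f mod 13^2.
r_1 = 50 (mod 169)

Hensel: r_{i+1} = r_i − f(r_i)/f′(r_i) mod 13^{i+2}, where f′(x) = 3x². Iterate:
  r_0 = 11 (mod 13)
  r_1 = 50 (mod 169)
Final: r = 50 with f(r) ≡ 0 mod 13^2.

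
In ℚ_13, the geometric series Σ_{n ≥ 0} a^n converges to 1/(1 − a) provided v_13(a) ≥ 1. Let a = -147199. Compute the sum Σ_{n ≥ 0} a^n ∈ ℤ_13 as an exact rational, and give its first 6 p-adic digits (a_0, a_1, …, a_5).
Σ a^n = 1/(1 − a) = 1/147200;  first 6 digits = (1, 0, 0, 11, 7, 12)

v_13(a) = 3 ≥ 1, so the series converges in ℤ_13 to 1/(1 − a) = 1/(1 − (-147199)) = 1/147200. Expand this rational in ℤ_13: compute digits iteratively via d_i = x_i mod 13, x_{i+1} = (x_i − d_i)/13. The first 6 digits are (1, 0, 0, 11, 7, 12).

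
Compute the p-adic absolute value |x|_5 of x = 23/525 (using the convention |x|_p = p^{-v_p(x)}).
|23/525|_5 = 25

Step 1 — compute v_5(x) by factoring powers of 5 out of the numerator and denominator: v_5(23/525) = -2. Step 2 — apply |x|_p = p^{-v_p(x)} = 5^{2} = 25.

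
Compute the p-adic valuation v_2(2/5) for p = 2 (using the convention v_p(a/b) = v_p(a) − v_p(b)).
v_2(2/5) = 1

Factor powers of 2 from the numerator and denominator of the reduced fraction: 2 = 2^1 · 1 and 5 = 2^0 · 5. Apply v_p(a/b) = v_p(a) − v_p(b): v_2(2/5) = 1 − 0 = 1.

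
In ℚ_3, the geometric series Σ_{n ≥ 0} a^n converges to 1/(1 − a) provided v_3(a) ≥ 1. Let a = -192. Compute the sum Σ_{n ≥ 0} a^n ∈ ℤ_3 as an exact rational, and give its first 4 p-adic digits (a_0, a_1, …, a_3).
Σ a^n = 1/(1 − a) = 1/193;  first 4 digits = (1, 2, 0, 1)

v_3(a) = 1 ≥ 1, so the series converges in ℤ_3 to 1/(1 − a) = 1/(1 − (-192)) = 1/193. Expand this rational in ℤ_3: compute digits iteratively via d_i = x_i mod 3, x_{i+1} = (x_i − d_i)/3. The first 4 digits are (1, 2, 0, 1).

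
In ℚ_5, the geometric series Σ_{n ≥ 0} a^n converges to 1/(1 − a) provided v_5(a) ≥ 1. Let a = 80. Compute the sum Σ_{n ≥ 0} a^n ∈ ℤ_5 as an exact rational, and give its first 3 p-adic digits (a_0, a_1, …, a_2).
Σ a^n = 1/(1 − a) = -1/79;  first 3 digits = (1, 1, 4)

v_5(a) = 1 ≥ 1, so the series converges in ℤ_5 to 1/(1 − a) = 1/(1 − 80) = -1/79. Expand this rational in ℤ_5: compute digits iteratively via d_i = x_i mod 5, x_{i+1} = (x_i − d_i)/5. The first 3 digits are (1, 1, 4).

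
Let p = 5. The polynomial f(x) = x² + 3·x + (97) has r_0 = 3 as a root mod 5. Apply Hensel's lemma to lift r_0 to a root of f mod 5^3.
r_2 = 118 (mod 125)

Hensel: r_{i+1} = r_i − f(r_i)·(f′(r_i))^{-1} mod 5^{i+2}, f′(x) = 2x + 3. Iterate:
  r_0 = 3 (mod 5)
  r_1 = 18 (mod 25)
  r_2 = 118 (mod 125)
Final: r = 118 satisfies f(r) ≡ 0 mod 5^3.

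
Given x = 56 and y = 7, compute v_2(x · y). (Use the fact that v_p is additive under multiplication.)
v_2(392) = 3

v_p(x) = 3 (factor: 56 = 2^3 · 7); v_p(y) = 0 (factor: 7 = 2^0 · 7). Additivity: v_p(xy) = v_p(x) + v_p(y) = 3 + 0 = 3. (Direct check: xy = 392 = 2^3 · (49).)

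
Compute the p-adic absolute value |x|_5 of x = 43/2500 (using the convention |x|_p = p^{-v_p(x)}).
|43/2500|_5 = 625

Step 1 — compute v_5(x) by factoring powers of 5 out of the numerator and denominator: v_5(43/2500) = -4. Step 2 — apply |x|_p = p^{-v_p(x)} = 5^{4} = 625.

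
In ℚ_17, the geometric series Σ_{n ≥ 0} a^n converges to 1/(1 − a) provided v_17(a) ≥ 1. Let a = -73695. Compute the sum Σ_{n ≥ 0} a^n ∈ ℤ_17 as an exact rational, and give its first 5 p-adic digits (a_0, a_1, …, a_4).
Σ a^n = 1/(1 − a) = 1/73696;  first 5 digits = (1, 0, 0, 2, 16)

v_17(a) = 3 ≥ 1, so the series converges in ℤ_17 to 1/(1 − a) = 1/(1 − (-73695)) = 1/73696. Expand this rational in ℤ_17: compute digits iteratively via d_i = x_i mod 17, x_{i+1} = (x_i − d_i)/17. The first 5 digits are (1, 0, 0, 2, 16).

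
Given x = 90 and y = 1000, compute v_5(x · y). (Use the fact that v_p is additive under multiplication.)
v_5(90000) = 4

v_p(x) = 1 (factor: 90 = 5^1 · 18); v_p(y) = 3 (factor: 1000 = 5^3 · 8). Additivity: v_p(xy) = v_p(x) + v_p(y) = 1 + 3 = 4. (Direct check: xy = 90000 = 5^4 · (144).)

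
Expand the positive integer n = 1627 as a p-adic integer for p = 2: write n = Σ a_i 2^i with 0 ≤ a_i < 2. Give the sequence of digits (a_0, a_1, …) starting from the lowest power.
(a_0, a_1, …) = (1, 1, 0, 1, 1, 0, 1, 0, 0, 1, 1)

Repeated division by 2 gives the digits low-to-high: 1627 = 1 + 1·2^1 + 1·2^3 + 1·2^4 + 1·2^6 + 1·2^9 + 1·2^10. Digit sequence: (1, 1, 0, 1, 1, 0, 1, 0, 0, 1, 1).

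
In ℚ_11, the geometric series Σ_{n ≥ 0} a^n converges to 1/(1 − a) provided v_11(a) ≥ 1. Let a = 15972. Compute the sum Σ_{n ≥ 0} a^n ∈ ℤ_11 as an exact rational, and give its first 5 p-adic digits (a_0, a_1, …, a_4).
Σ a^n = 1/(1 − a) = -1/15971;  first 5 digits = (1, 0, 0, 1, 1)

v_11(a) = 3 ≥ 1, so the series converges in ℤ_11 to 1/(1 − a) = 1/(1 − 15972) = -1/15971. Expand this rational in ℤ_11: compute digits iteratively via d_i = x_i mod 11, x_{i+1} = (x_i − d_i)/11. The first 5 digits are (1, 0, 0, 1, 1).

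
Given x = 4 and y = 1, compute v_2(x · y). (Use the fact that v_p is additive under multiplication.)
v_2(4) = 2

v_p(x) = 2 (factor: 4 = 2^2 · 1); v_p(y) = 0 (factor: 1 = 2^0 · 1). Additivity: v_p(xy) = v_p(x) + v_p(y) = 2 + 0 = 2. (Direct check: xy = 4 = 2^2 · (1).)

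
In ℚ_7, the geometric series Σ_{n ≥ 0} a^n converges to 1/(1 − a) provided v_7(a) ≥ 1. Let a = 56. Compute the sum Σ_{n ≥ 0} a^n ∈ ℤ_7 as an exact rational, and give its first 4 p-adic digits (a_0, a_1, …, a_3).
Σ a^n = 1/(1 − a) = -1/55;  first 4 digits = (1, 1, 2, 3)

v_7(a) = 1 ≥ 1, so the series converges in ℤ_7 to 1/(1 − a) = 1/(1 − 56) = -1/55. Expand this rational in ℤ_7: compute digits iteratively via d_i = x_i mod 7, x_{i+1} = (x_i − d_i)/7. The first 4 digits are (1, 1, 2, 3).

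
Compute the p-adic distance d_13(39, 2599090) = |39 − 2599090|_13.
d_13(39, 2599090) = 1/371293

Step 1 — x − y = 39 − 2599090 = -2599051. Step 2 — v_13(-2599051) = 5 (factor: -2599051 = −(13^5 · 7); the sign does not affect v_p). Step 3 — |x − y|_13 = 13^{-5} = 1/371293.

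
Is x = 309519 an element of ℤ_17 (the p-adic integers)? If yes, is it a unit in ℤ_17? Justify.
x ∈ ℤ_17 but not a unit; v_17(x) = 3 > 0

ℤ_17 = {x ∈ ℚ_17 : v_17(x) ≥ 0} and ℤ_17^× = {x ∈ ℤ_17 : v_17(x) = 0}. Here v_17(309519) = v_17(num) − v_17(den) = 3; compare against these criteria.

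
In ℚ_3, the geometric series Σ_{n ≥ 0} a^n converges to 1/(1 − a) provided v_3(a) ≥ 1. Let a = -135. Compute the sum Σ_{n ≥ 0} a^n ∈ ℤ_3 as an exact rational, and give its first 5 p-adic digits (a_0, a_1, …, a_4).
Σ a^n = 1/(1 − a) = 1/136;  first 5 digits = (1, 0, 0, 1, 1)

v_3(a) = 3 ≥ 1, so the series converges in ℤ_3 to 1/(1 − a) = 1/(1 − (-135)) = 1/136. Expand this rational in ℤ_3: compute digits iteratively via d_i = x_i mod 3, x_{i+1} = (x_i − d_i)/3. The first 5 digits are (1, 0, 0, 1, 1).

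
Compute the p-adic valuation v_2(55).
v_2(55) = 0

v_2(n) is the largest exponent k such that 2^k divides n. Factor out: 55 = 2^0 · 55. (Sign doesn't affect v_p.) So v_2(55) = 0.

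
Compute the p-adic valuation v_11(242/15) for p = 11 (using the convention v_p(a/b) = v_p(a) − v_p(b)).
v_11(242/15) = 2

Factor powers of 11 from the numerator and denominator of the reduced fraction: 242 = 11^2 · 2 and 15 = 11^0 · 15. Apply v_p(a/b) = v_p(a) − v_p(b): v_11(242/15) = 2 − 0 = 2.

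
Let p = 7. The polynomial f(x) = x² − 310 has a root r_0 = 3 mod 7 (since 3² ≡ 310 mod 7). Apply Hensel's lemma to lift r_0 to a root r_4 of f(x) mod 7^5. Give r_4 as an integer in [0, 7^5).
r_4 = 6562 (mod 16807)

Hensel's recurrence: r_{i+1} = r_i − f(r_i)·(f′(r_i))^{-1} mod 7^{i+2}, with f′(x) = 2x. Iterate:
  r_0 = 3 (mod 7)
  r_1 = 45 (mod 49)
  r_2 = 45 (mod 343)
  r_3 = 1760 (mod 2401)
  r_4 = 6562 (mod 16807)
Final: r_4 = 6562, and one checks f(r_4) ≡ 0 mod 7^5.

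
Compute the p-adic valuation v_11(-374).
v_11(-374) = 1

v_11(n) is the largest exponent k such that 11^k divides n. Factor out: -374 = -11^1 · 34. (Sign doesn't affect v_p.) So v_11(-374) = 1.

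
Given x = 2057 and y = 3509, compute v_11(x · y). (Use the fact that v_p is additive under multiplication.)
v_11(7218013) = 4

v_p(x) = 2 (factor: 2057 = 11^2 · 17); v_p(y) = 2 (factor: 3509 = 11^2 · 29). Additivity: v_p(xy) = v_p(x) + v_p(y) = 2 + 2 = 4. (Direct check: xy = 7218013 = 11^4 · (493).)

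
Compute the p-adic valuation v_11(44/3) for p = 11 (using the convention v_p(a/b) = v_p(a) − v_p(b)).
v_11(44/3) = 1

Factor powers of 11 from the numerator and denominator of the reduced fraction: 44 = 11^1 · 4 and 3 = 11^0 · 3. Apply v_p(a/b) = v_p(a) − v_p(b): v_11(44/3) = 1 − 0 = 1.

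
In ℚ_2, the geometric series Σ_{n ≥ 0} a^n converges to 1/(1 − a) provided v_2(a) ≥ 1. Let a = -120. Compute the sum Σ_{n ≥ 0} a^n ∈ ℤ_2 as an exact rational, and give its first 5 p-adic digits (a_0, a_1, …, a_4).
Σ a^n = 1/(1 − a) = 1/121;  first 5 digits = (1, 0, 0, 1, 0)

v_2(a) = 3 ≥ 1, so the series converges in ℤ_2 to 1/(1 − a) = 1/(1 − (-120)) = 1/121. Expand this rational in ℤ_2: compute digits iteratively via d_i = x_i mod 2, x_{i+1} = (x_i − d_i)/2. The first 5 digits are (1, 0, 0, 1, 0).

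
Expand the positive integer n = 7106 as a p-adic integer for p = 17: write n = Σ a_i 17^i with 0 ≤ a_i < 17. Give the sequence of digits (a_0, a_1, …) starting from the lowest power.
(a_0, a_1, …) = (0, 10, 7, 1)

Repeated division by 17 gives the digits low-to-high: 7106 = 10·17^1 + 7·17^2 + 1·17^3. Digit sequence: (0, 10, 7, 1).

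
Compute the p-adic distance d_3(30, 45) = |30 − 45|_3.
d_3(30, 45) = 1/3

Step 1 — x − y = 30 − 45 = -15. Step 2 — v_3(-15) = 1 (factor: -15 = −(3^1 · 5); the sign does not affect v_p). Step 3 — |x − y|_3 = 3^{-1} = 1/3.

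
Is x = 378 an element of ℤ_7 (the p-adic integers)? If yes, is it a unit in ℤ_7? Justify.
x ∈ ℤ_7 but not a unit; v_7(x) = 1 > 0

ℤ_7 = {x ∈ ℚ_7 : v_7(x) ≥ 0} and ℤ_7^× = {x ∈ ℤ_7 : v_7(x) = 0}. Here v_7(378) = v_7(num) − v_7(den) = 1; compare against these criteria.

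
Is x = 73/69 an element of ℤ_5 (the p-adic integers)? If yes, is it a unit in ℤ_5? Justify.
x ∈ ℤ_5^× (unit); v_5(x) = 0

ℤ_5 = {x ∈ ℚ_5 : v_5(x) ≥ 0} and ℤ_5^× = {x ∈ ℤ_5 : v_5(x) = 0}. Here v_5(73/69) = v_5(num) − v_5(den) = 0; compare against these criteria.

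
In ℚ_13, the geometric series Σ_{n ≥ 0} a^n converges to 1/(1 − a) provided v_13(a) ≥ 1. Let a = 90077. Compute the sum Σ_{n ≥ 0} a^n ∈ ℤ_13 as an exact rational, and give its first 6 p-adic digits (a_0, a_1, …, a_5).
Σ a^n = 1/(1 − a) = -1/90076;  first 6 digits = (1, 0, 0, 2, 3, 0)

v_13(a) = 3 ≥ 1, so the series converges in ℤ_13 to 1/(1 − a) = 1/(1 − 90077) = -1/90076. Expand this rational in ℤ_13: compute digits iteratively via d_i = x_i mod 13, x_{i+1} = (x_i − d_i)/13. The first 6 digits are (1, 0, 0, 2, 3, 0).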